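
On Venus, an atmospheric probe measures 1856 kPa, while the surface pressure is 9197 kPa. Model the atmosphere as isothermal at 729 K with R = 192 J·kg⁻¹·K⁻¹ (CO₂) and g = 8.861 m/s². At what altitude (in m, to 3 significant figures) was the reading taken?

z ≈ 25300 m

Scale height: H = RT/g = 192 × 729 / 8.861 = 15796 m.
Invert the barometric formula: z = H ln(P₀/P).
P₀/P = 9197/1856 = 4.9553; ln(4.9553) = 1.6005.
z = 15796 × 1.6005 = 25281 m.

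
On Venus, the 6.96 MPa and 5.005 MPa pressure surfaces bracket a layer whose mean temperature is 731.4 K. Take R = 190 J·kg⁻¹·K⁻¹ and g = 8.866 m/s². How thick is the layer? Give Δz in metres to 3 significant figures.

Δz ≈ 5170 m

Hypsometric equation: Δz = (R T̄/g) ln(P₁/P₂).
R T̄/g = 190 × 731.4 / 8.866 = 15674 m.
ln(6.96/5.005) = ln(1.3906) = 0.32974.
Δz = 15674 × 0.32974 = 5168.3 m.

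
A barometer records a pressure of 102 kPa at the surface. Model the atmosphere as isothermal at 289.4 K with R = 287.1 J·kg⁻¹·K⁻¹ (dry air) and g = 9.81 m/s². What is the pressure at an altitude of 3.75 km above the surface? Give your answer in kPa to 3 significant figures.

Scale height: H = RT/g = 287.1 × 289.4 / 9.81 = 8469.6 m.
Barometric formula: P = P₀ exp(−z/H).
z/H = 3750.0/8469.6 = 0.44276; exp(−0.44276) = 0.64226.
P = 102 × 0.64226 = 65.511 kPa.

P ≈ 65.5 kPa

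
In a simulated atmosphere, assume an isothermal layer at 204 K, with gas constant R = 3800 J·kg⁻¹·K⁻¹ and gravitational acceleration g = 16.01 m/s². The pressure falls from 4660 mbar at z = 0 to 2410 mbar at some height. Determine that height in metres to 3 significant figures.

Scale height: H = RT/g = 3800 × 204 / 16.01 = 48420 m.
Invert the barometric formula: z = H ln(P₀/P).
P₀/P = 4660/2410 = 1.9336; ln(1.9336) = 0.65938.
z = 48420 × 0.65938 = 31927 m.

z ≈ 31900 m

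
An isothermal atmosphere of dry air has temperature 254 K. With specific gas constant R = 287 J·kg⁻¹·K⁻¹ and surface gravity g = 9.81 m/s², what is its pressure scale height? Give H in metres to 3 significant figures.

H ≈ 7430 m

The scale height of an isothermal atmosphere is H = RT/g.
H = 287 × 254 / 9.81 = 72898/9.81 = 7431.0 m.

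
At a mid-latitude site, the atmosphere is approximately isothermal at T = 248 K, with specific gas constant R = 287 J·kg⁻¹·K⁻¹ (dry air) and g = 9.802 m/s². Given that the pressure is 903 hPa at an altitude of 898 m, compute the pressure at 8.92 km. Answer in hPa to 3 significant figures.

Scale height: H = RT/g = 287 × 248 / 9.802 = 7261.4 m.
Between two levels, P₂ = P₁ exp(−Δz/H) with Δz = z₂ − z₁.
Δz = 8920.0 − 898.00 = 8022.0 m; Δz/H = 8022.0/7261.4 = 1.1047.
P₂ = 903 × exp(−1.1047) = 903 × 0.33131 = 299.17 hPa.

P ≈ 299 hPa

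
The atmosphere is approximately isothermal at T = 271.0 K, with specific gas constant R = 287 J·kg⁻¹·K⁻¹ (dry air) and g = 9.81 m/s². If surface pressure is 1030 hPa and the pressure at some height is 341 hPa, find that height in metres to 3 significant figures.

Scale height: H = RT/g = 287 × 271.0 / 9.81 = 7928.3 m.
Invert the barometric formula: z = H ln(P₀/P).
P₀/P = 1030/341 = 3.0205; ln(3.0205) = 1.1054.
z = 7928.3 × 1.1054 = 8763.9 m.

z ≈ 8760 m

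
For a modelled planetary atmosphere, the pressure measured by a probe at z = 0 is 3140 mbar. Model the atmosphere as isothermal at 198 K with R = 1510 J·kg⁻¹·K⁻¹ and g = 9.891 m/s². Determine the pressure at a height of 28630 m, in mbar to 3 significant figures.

P ≈ 1220 mbar

Scale height: H = RT/g = 1510 × 198 / 9.891 = 30227 m.
Barometric formula: P = P₀ exp(−z/H).
z/H = 28630/30227 = 0.94717; exp(−0.94717) = 0.38784.
P = 3140 × 0.38784 = 1217.8 mbar.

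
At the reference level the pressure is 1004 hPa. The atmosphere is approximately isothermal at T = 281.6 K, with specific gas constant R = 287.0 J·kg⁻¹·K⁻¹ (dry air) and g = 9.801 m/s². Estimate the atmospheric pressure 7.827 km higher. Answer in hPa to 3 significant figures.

P ≈ 389 hPa

Scale height: H = RT/g = 287.0 × 281.6 / 9.801 = 8246.0 m.
Barometric formula: P = P₀ exp(−z/H).
z/H = 7827.0/8246.0 = 0.94919; exp(−0.94919) = 0.38705.
P = 1004 × 0.38705 = 388.60 hPa.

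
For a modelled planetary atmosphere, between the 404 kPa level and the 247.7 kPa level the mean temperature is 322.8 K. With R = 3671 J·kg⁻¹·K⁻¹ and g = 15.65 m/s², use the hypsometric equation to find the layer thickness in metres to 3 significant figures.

Δz ≈ 37000 m

Hypsometric equation: Δz = (R T̄/g) ln(P₁/P₂).
R T̄/g = 3671 × 322.8 / 15.65 = 75719 m.
ln(404/247.7) = ln(1.6310) = 0.48919.
Δz = 75719 × 0.48919 = 37041 m.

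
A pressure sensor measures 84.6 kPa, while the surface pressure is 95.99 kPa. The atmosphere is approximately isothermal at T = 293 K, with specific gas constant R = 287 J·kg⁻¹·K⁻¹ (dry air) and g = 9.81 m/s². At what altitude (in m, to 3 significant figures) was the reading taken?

z ≈ 1080 m

Scale height: H = RT/g = 287 × 293 / 9.81 = 8572.0 m.
Invert the barometric formula: z = H ln(P₀/P).
P₀/P = 95.99/84.6 = 1.1346; ln(1.1346) = 0.12628.
z = 8572.0 × 0.12628 = 1082.5 m.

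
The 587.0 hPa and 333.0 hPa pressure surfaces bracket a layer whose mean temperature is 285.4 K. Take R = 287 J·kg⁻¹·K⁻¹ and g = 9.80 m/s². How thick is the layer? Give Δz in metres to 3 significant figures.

Δz ≈ 4740 m

Hypsometric equation: Δz = (R T̄/g) ln(P₁/P₂).
R T̄/g = 287 × 285.4 / 9.80 = 8358.1 m.
ln(587.0/333.0) = ln(1.7628) = 0.56690.
Δz = 8358.1 × 0.56690 = 4738.2 m.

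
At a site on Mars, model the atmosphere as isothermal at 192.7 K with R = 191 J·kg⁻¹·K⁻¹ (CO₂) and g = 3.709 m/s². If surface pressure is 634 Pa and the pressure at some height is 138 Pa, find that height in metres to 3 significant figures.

z ≈ 15100 m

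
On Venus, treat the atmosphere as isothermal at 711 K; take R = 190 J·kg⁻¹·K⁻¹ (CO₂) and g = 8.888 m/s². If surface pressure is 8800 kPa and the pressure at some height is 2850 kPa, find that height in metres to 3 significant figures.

Scale height: H = RT/g = 190 × 711 / 8.888 = 15199 m.
Invert the barometric formula: z = H ln(P₀/P).
P₀/P = 8800/2850 = 3.0877; ln(3.0877) = 1.1274.
z = 15199 × 1.1274 = 17135 m.

z ≈ 17100 m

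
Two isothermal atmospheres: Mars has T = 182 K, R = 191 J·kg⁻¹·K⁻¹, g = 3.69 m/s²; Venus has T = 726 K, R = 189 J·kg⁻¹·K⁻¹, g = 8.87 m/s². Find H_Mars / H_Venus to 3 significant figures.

H = RT/g for each body.
H_Mars = 191 × 182 / 3.69 = 9420.6 m.
H_Venus = 189 × 726 / 8.87 = 15469 m.
H_Mars/H_Venus = 9420.6/15469 = 0.60900.

H_Mars/H_Venus ≈ 0.609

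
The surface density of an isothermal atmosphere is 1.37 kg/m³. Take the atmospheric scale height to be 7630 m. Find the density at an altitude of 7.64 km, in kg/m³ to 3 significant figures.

ρ ≈ 0.503 kg/m³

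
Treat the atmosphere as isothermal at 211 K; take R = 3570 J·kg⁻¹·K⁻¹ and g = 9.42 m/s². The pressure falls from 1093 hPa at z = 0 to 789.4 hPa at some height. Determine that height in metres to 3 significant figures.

z ≈ 26000 m

Scale height: H = RT/g = 3570 × 211 / 9.42 = 79965 m.
Invert the barometric formula: z = H ln(P₀/P).
P₀/P = 1093/789.4 = 1.3846; ln(1.3846) = 0.32541.
z = 79965 × 0.32541 = 26021 m.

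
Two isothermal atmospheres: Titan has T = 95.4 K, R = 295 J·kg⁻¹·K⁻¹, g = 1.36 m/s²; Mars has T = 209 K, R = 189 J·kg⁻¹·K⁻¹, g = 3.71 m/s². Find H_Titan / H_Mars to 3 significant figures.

H = RT/g for each body.
H_Titan = 295 × 95.4 / 1.36 = 20693 m.
H_Mars = 189 × 209 / 3.71 = 10647 m.
H_Titan/H_Mars = 20693/10647 = 1.9436.

H_Titan/H_Mars ≈ 1.94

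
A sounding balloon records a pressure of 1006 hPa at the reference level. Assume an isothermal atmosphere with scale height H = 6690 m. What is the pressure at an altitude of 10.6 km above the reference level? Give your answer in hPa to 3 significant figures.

P ≈ 206 hPa

Barometric formula: P = P₀ exp(−z/H).
z/H = 10600/6690.0 = 1.5845; exp(−1.5845) = 0.20505.
P = 1006 × 0.20505 = 206.28 hPa.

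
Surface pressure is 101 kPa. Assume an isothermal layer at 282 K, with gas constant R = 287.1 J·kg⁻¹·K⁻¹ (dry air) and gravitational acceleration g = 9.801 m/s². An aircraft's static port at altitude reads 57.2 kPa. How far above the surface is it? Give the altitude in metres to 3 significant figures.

Scale height: H = RT/g = 287.1 × 282 / 9.801 = 8260.6 m.
Invert the barometric formula: z = H ln(P₀/P).
P₀/P = 101/57.2 = 1.7657; ln(1.7657) = 0.56855.
z = 8260.6 × 0.56855 = 4696.6 m.

z ≈ 4700 m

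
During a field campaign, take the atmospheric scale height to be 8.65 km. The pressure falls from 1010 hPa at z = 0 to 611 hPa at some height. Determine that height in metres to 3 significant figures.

z ≈ 4350 m

Invert the barometric formula: z = H ln(P₀/P).
P₀/P = 1010/611 = 1.6530; ln(1.6530) = 0.50259.
z = 8650.0 × 0.50259 = 4347.4 m.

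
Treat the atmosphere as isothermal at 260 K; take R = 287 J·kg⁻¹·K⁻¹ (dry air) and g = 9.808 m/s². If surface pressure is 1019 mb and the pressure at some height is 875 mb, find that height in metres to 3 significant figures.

z ≈ 1160 m

Scale height: H = RT/g = 287 × 260 / 9.808 = 7608.1 m.
Invert the barometric formula: z = H ln(P₀/P).
P₀/P = 1019/875 = 1.1646; ln(1.1646) = 0.15238.
z = 7608.1 × 0.15238 = 1159.3 m.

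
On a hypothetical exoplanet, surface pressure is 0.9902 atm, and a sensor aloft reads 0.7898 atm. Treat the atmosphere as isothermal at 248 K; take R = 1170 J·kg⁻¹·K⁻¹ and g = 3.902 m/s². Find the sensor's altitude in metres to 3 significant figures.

Scale height: H = RT/g = 1170 × 248 / 3.902 = 74362 m.
Invert the barometric formula: z = H ln(P₀/P).
P₀/P = 0.9902/0.7898 = 1.2537; ln(1.2537) = 0.22610.
z = 74362 × 0.22610 = 16813 m.

z ≈ 16800 m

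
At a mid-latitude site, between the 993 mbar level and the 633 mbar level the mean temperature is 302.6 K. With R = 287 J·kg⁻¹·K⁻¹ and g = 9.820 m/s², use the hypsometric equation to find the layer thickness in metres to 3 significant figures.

Hypsometric equation: Δz = (R T̄/g) ln(P₁/P₂).
R T̄/g = 287 × 302.6 / 9.820 = 8843.8 m.
ln(993/633) = ln(1.5687) = 0.45025.
Δz = 8843.8 × 0.45025 = 3981.9 m.

Δz ≈ 3980 m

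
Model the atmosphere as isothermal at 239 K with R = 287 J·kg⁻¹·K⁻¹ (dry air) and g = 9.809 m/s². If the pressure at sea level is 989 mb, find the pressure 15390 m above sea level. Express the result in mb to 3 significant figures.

Scale height: H = RT/g = 287 × 239 / 9.809 = 6992.9 m.
Barometric formula: P = P₀ exp(−z/H).
z/H = 15390/6992.9 = 2.2008; exp(−2.2008) = 0.11071.
P = 989 × 0.11071 = 109.49 mb.

P ≈ 109 mb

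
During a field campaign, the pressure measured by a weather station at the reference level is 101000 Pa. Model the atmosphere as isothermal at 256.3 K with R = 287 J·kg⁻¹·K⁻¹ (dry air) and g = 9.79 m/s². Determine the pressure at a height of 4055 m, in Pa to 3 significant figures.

Scale height: H = RT/g = 287 × 256.3 / 9.79 = 7513.6 m.
Barometric formula: P = P₀ exp(−z/H).
z/H = 4055.0/7513.6 = 0.53969; exp(−0.53969) = 0.58293.
P = 101000 × 0.58293 = 58876 Pa.

P ≈ 58900 Pa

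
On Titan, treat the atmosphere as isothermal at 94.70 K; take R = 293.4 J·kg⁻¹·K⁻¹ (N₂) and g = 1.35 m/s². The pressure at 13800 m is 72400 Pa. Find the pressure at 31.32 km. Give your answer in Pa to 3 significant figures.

Scale height: H = RT/g = 293.4 × 94.70 / 1.35 = 20581 m.
Between two levels, P₂ = P₁ exp(−Δz/H) with Δz = z₂ − z₁.
Δz = 31320 − 13800 = 17520 m; Δz/H = 17520/20581 = 0.85127.
P₂ = 72400 × exp(−0.85127) = 72400 × 0.42687 = 30905 Pa.

P ≈ 30900 Pa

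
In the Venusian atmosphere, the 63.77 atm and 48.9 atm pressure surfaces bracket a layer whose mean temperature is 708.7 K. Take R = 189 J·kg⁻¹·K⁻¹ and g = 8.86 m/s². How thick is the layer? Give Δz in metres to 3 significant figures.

Hypsometric equation: Δz = (R T̄/g) ln(P₁/P₂).
R T̄/g = 189 × 708.7 / 8.86 = 15118 m.
ln(63.77/48.9) = ln(1.3041) = 0.26551.
Δz = 15118 × 0.26551 = 4014.0 m.

Δz ≈ 4010 m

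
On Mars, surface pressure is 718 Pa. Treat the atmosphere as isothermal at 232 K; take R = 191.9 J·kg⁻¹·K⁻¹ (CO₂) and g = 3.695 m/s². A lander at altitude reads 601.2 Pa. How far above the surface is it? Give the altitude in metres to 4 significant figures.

Scale height: H = RT/g = 191.9 × 232 / 3.695 = 12049 m.
Invert the barometric formula: z = H ln(P₀/P).
P₀/P = 718/601.2 = 1.1943; ln(1.1943) = 0.17756.
z = 12049 × 0.17756 = 2139.4 m.

z ≈ 2139 m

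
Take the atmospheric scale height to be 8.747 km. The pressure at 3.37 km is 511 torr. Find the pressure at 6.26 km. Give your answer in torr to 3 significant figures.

P ≈ 367 torr

Between two levels, P₂ = P₁ exp(−Δz/H) with Δz = z₂ − z₁.
Δz = 6260.0 − 3370.0 = 2890.0 m; Δz/H = 2890.0/8747.0 = 0.33040.
P₂ = 511 × exp(−0.33040) = 511 × 0.71864 = 367.23 torr.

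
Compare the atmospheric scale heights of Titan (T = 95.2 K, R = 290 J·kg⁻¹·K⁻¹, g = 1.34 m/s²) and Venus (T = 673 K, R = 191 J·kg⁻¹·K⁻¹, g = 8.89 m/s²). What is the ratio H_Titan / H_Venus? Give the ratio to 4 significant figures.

H_Titan/H_Venus ≈ 1.425

H = RT/g for each body.
H_Titan = 290 × 95.2 / 1.34 = 20603 m.
H_Venus = 191 × 673 / 8.89 = 14459 m.
H_Titan/H_Venus = 20603/14459 = 1.4249.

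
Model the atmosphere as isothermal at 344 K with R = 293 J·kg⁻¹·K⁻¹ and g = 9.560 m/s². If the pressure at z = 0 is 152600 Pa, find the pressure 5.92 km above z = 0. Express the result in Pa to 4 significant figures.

P ≈ 87040 Pa

Scale height: H = RT/g = 293 × 344 / 9.560 = 10543 m.
Barometric formula: P = P₀ exp(−z/H).
z/H = 5920.0/10543 = 0.56151; exp(−0.56151) = 0.57035.
P = 152600 × 0.57035 = 87035 Pa.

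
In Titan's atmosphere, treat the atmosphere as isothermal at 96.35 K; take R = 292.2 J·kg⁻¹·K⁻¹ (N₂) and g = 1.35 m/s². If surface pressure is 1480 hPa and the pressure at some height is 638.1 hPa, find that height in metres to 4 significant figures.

z ≈ 17540 m

Scale height: H = RT/g = 292.2 × 96.35 / 1.35 = 20854 m.
Invert the barometric formula: z = H ln(P₀/P).
P₀/P = 1480/638.1 = 2.3194; ln(2.3194) = 0.84131.
z = 20854 × 0.84131 = 17545 m.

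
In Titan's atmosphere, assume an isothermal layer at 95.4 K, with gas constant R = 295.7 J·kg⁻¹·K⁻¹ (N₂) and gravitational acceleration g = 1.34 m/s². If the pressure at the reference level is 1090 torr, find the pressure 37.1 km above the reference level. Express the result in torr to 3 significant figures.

P ≈ 187 torr

Scale height: H = RT/g = 295.7 × 95.4 / 1.34 = 21052 m.
Barometric formula: P = P₀ exp(−z/H).
z/H = 37100/21052 = 1.7623; exp(−1.7623) = 0.17165.
P = 1090 × 0.17165 = 187.10 torr.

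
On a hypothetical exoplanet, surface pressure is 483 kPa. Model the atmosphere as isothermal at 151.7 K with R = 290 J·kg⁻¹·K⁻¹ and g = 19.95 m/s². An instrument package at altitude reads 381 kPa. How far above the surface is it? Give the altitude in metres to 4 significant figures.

Scale height: H = RT/g = 290 × 151.7 / 19.95 = 2205.2 m.
Invert the barometric formula: z = H ln(P₀/P).
P₀/P = 483/381 = 1.2677; ln(1.2677) = 0.23720.
z = 2205.2 × 0.23720 = 523.07 m.

z ≈ 523.1 m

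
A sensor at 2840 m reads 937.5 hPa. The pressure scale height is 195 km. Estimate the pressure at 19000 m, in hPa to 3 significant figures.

Between two levels, P₂ = P₁ exp(−Δz/H) with Δz = z₂ − z₁.
Δz = 19000 − 2840.0 = 16160 m; Δz/H = 16160/195000 = 0.082872.
P₂ = 937.5 × exp(−0.082872) = 937.5 × 0.92047 = 862.94 hPa.

P ≈ 863 hPa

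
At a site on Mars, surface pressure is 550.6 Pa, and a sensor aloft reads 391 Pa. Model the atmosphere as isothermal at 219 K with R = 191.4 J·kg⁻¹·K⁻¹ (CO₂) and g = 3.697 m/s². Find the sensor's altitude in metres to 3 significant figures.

Scale height: H = RT/g = 191.4 × 219 / 3.697 = 11338 m.
Invert the barometric formula: z = H ln(P₀/P).
P₀/P = 550.6/391 = 1.4082; ln(1.4082) = 0.34231.
z = 11338 × 0.34231 = 3881.1 m.

z ≈ 3880 m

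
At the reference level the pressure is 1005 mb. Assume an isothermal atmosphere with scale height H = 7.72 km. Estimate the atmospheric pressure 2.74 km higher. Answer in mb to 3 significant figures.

Barometric formula: P = P₀ exp(−z/H).
z/H = 2740.0/7720.0 = 0.35492; exp(−0.35492) = 0.70123.
P = 1005 × 0.70123 = 704.74 mb.

P ≈ 705 mb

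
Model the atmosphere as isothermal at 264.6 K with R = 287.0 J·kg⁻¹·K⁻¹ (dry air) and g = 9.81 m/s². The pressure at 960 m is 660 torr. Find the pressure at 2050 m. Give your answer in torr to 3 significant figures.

P ≈ 573 torr

Scale height: H = RT/g = 287.0 × 264.6 / 9.81 = 7741.1 m.
Between two levels, P₂ = P₁ exp(−Δz/H) with Δz = z₂ − z₁.
Δz = 2050.0 − 960.00 = 1090.0 m; Δz/H = 1090.0/7741.1 = 0.14081.
P₂ = 660 × exp(−0.14081) = 660 × 0.86865 = 573.31 torr.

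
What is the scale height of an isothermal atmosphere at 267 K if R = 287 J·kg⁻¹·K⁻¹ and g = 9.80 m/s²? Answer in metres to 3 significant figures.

H ≈ 7820 m

The scale height of an isothermal atmosphere is H = RT/g.
H = 287 × 267 / 9.80 = 76629/9.80 = 7819.3 m.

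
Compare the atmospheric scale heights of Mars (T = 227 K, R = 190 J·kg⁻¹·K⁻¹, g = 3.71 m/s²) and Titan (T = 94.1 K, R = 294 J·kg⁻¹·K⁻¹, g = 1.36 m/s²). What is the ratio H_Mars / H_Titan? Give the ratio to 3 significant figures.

H_Mars/H_Titan ≈ 0.571

H = RT/g for each body.
H_Mars = 190 × 227 / 3.71 = 11625 m.
H_Titan = 294 × 94.1 / 1.36 = 20342 m.
H_Mars/H_Titan = 11625/20342 = 0.57148.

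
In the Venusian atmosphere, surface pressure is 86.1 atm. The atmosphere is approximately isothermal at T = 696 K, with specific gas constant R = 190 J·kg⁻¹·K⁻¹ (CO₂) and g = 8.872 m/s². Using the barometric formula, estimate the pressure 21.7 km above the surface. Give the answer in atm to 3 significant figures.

Scale height: H = RT/g = 190 × 696 / 8.872 = 14905 m.
Barometric formula: P = P₀ exp(−z/H).
z/H = 21700/14905 = 1.4559; exp(−1.4559) = 0.23319.
P = 86.1 × 0.23319 = 20.078 atm.

P ≈ 20.1 atm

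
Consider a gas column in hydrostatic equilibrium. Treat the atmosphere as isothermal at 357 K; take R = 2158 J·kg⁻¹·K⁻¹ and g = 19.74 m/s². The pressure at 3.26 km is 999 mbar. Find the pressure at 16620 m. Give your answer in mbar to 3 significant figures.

P ≈ 709 mbar

Scale height: H = RT/g = 2158 × 357 / 19.74 = 39028 m.
Between two levels, P₂ = P₁ exp(−Δz/H) with Δz = z₂ − z₁.
Δz = 16620 − 3260.0 = 13360 m; Δz/H = 13360/39028 = 0.34232.
P₂ = 999 × exp(−0.34232) = 999 × 0.71012 = 709.41 mbar.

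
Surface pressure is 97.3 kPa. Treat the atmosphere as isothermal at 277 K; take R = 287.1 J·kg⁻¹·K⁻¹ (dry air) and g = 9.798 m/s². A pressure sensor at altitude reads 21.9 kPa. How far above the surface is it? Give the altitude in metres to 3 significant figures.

Scale height: H = RT/g = 287.1 × 277 / 9.798 = 8116.6 m.
Invert the barometric formula: z = H ln(P₀/P).
P₀/P = 97.3/21.9 = 4.4429; ln(4.4429) = 1.4913.
z = 8116.6 × 1.4913 = 12104 m.

z ≈ 12100 m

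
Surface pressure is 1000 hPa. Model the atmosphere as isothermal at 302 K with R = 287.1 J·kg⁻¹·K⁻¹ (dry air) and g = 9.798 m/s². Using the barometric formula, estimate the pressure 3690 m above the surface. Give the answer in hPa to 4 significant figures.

P ≈ 659.0 hPa

Scale height: H = RT/g = 287.1 × 302 / 9.798 = 8849.2 m.
Barometric formula: P = P₀ exp(−z/H).
z/H = 3690.0/8849.2 = 0.41699; exp(−0.41699) = 0.65903.
P = 1000 × 0.65903 = 659.03 hPa.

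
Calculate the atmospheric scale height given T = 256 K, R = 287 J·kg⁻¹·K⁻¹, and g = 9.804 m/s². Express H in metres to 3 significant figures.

H ≈ 7490 m

The scale height of an isothermal atmosphere is H = RT/g.
H = 287 × 256 / 9.804 = 73472/9.804 = 7494.1 m.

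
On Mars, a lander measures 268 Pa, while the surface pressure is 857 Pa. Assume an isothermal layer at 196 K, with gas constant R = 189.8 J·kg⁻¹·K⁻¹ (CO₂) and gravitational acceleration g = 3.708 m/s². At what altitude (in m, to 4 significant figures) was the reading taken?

z ≈ 11660 m

Scale height: H = RT/g = 189.8 × 196 / 3.708 = 10033 m.
Invert the barometric formula: z = H ln(P₀/P).
P₀/P = 857/268 = 3.1978; ln(3.1978) = 1.1625.
z = 10033 × 1.1625 = 11663 m.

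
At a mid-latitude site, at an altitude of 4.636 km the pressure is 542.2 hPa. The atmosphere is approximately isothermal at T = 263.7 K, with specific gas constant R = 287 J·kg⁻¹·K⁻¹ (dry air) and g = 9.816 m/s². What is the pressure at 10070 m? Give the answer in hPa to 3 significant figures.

Scale height: H = RT/g = 287 × 263.7 / 9.816 = 7710.1 m.
Between two levels, P₂ = P₁ exp(−Δz/H) with Δz = z₂ − z₁.
Δz = 10070 − 4636.0 = 5434.0 m; Δz/H = 5434.0/7710.1 = 0.70479.
P₂ = 542.2 × exp(−0.70479) = 542.2 × 0.49421 = 267.96 hPa.

P ≈ 268 hPa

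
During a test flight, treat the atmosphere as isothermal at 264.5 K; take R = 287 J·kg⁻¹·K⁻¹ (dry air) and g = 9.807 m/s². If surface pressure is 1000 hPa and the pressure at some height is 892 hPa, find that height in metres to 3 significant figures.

z ≈ 885 m

Scale height: H = RT/g = 287 × 264.5 / 9.807 = 7740.5 m.
Invert the barometric formula: z = H ln(P₀/P).
P₀/P = 1000/892 = 1.1211; ln(1.1211) = 0.11431.
z = 7740.5 × 0.11431 = 884.82 m.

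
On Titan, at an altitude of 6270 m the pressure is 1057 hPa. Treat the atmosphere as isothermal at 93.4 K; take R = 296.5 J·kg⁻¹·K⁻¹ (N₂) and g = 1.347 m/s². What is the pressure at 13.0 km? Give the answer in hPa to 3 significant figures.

Scale height: H = RT/g = 296.5 × 93.4 / 1.347 = 20559 m.
Between two levels, P₂ = P₁ exp(−Δz/H) with Δz = z₂ − z₁.
Δz = 13000 − 6270.0 = 6730.0 m; Δz/H = 6730.0/20559 = 0.32735.
P₂ = 1057 × exp(−0.32735) = 1057 × 0.72083 = 761.92 hPa.

P ≈ 762 hPa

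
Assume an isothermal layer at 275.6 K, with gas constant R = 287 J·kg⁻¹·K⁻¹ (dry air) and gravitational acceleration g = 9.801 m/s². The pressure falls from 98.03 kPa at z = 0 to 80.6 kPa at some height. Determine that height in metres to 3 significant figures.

Scale height: H = RT/g = 287 × 275.6 / 9.801 = 8070.3 m.
Invert the barometric formula: z = H ln(P₀/P).
P₀/P = 98.03/80.6 = 1.2163; ln(1.2163) = 0.19581.
z = 8070.3 × 0.19581 = 1580.2 m.

z ≈ 1580 m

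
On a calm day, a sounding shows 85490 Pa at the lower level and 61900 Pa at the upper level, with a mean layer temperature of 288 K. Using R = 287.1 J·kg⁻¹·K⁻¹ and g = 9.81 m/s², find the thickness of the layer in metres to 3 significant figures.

Δz ≈ 2720 m

Hypsometric equation: Δz = (R T̄/g) ln(P₁/P₂).
R T̄/g = 287.1 × 288 / 9.81 = 8428.6 m.
ln(85490/61900) = ln(1.3811) = 0.32288.
Δz = 8428.6 × 0.32288 = 2721.4 m.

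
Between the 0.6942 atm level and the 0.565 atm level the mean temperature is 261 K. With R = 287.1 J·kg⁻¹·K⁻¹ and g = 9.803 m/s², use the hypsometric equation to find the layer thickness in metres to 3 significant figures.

Hypsometric equation: Δz = (R T̄/g) ln(P₁/P₂).
R T̄/g = 287.1 × 261 / 9.803 = 7643.9 m.
ln(0.6942/0.565) = ln(1.2287) = 0.20596.
Δz = 7643.9 × 0.20596 = 1574.3 m.

Δz ≈ 1570 m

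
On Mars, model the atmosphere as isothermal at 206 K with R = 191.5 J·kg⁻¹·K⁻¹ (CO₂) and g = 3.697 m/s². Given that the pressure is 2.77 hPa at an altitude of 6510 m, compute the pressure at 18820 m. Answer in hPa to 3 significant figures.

P ≈ 0.874 hPa

Scale height: H = RT/g = 191.5 × 206 / 3.697 = 10671 m.
Between two levels, P₂ = P₁ exp(−Δz/H) with Δz = z₂ − z₁.
Δz = 18820 − 6510.0 = 12310 m; Δz/H = 12310/10671 = 1.1536.
P₂ = 2.77 × exp(−1.1536) = 2.77 × 0.31550 = 0.87394 hPa.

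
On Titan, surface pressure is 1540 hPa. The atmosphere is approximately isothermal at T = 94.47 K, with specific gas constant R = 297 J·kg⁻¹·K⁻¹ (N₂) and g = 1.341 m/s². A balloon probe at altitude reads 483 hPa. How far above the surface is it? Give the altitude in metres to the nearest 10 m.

z ≈ 24260 m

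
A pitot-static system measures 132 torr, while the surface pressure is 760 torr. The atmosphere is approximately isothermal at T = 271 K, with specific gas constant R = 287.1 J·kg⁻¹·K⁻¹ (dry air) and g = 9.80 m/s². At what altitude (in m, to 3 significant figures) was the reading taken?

z ≈ 13900 m

Scale height: H = RT/g = 287.1 × 271 / 9.80 = 7939.2 m.
Invert the barometric formula: z = H ln(P₀/P).
P₀/P = 760/132 = 5.7576; ln(5.7576) = 1.7505.
z = 7939.2 × 1.7505 = 13898 m.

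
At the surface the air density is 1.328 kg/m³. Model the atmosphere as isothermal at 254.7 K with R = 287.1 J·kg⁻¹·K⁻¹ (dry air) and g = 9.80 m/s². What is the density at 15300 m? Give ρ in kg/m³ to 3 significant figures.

ρ ≈ 0.171 kg/m³

Scale height: H = RT/g = 287.1 × 254.7 / 9.80 = 7461.7 m.
In an isothermal atmosphere, density decays like pressure: ρ = ρ₀ exp(−z/H).
z/H = 15300/7461.7 = 2.0505; exp(−2.0505) = 0.12867.
ρ = 1.328 × 0.12867 = 0.17087 kg/m³.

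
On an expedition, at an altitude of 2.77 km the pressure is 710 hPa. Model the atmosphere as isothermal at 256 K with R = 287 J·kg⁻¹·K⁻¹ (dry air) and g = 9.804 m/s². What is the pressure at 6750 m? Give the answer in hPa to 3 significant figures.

P ≈ 417 hPa

Scale height: H = RT/g = 287 × 256 / 9.804 = 7494.1 m.
Between two levels, P₂ = P₁ exp(−Δz/H) with Δz = z₂ − z₁.
Δz = 6750.0 − 2770.0 = 3980.0 m; Δz/H = 3980.0/7494.1 = 0.53108.
P₂ = 710 × exp(−0.53108) = 710 × 0.58797 = 417.46 hPa.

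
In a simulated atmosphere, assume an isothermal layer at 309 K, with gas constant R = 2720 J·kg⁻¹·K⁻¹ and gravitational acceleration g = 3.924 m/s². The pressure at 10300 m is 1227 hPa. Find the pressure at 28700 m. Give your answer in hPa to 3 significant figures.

P ≈ 1130 hPa

Scale height: H = RT/g = 2720 × 309 / 3.924 = 214190 m.
Between two levels, P₂ = P₁ exp(−Δz/H) with Δz = z₂ − z₁.
Δz = 28700 − 10300 = 18400 m; Δz/H = 18400/214190 = 0.085905.
P₂ = 1227 × exp(−0.085905) = 1227 × 0.91768 = 1126.0 hPa.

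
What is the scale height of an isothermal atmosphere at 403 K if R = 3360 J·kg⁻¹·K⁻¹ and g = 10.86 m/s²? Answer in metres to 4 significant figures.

H ≈ 124700 m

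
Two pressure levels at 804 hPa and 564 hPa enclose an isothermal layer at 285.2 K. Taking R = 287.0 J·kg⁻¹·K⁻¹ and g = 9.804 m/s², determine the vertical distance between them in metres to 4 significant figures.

Δz ≈ 2960 m

Hypsometric equation: Δz = (R T̄/g) ln(P₁/P₂).
R T̄/g = 287.0 × 285.2 / 9.804 = 8348.9 m.
ln(804/564) = ln(1.4255) = 0.35452.
Δz = 8348.9 × 0.35452 = 2959.9 m.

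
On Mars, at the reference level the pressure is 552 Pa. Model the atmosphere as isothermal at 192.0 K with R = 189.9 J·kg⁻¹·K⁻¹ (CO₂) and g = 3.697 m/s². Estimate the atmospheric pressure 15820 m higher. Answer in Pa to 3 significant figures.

P ≈ 111 Pa

Scale height: H = RT/g = 189.9 × 192.0 / 3.697 = 9862.3 m.
Barometric formula: P = P₀ exp(−z/H).
z/H = 15820/9862.3 = 1.6041; exp(−1.6041) = 0.20107.
P = 552 × 0.20107 = 110.99 Pa.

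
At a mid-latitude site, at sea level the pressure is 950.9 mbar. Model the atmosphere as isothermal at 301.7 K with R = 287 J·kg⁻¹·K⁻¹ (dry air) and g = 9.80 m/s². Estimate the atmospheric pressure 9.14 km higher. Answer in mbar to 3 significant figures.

Scale height: H = RT/g = 287 × 301.7 / 9.80 = 8835.5 m.
Barometric formula: P = P₀ exp(−z/H).
z/H = 9140.0/8835.5 = 1.0345; exp(−1.0345) = 0.35540.
P = 950.9 × 0.35540 = 337.95 mbar.

P ≈ 338 mbar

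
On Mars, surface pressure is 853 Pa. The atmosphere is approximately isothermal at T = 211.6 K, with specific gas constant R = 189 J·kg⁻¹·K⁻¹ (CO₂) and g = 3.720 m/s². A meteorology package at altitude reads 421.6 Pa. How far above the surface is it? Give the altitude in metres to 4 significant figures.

z ≈ 7576 m

Scale height: H = RT/g = 189 × 211.6 / 3.720 = 10751 m.
Invert the barometric formula: z = H ln(P₀/P).
P₀/P = 853/421.6 = 2.0232; ln(2.0232) = 0.70468.
z = 10751 × 0.70468 = 7576.0 m.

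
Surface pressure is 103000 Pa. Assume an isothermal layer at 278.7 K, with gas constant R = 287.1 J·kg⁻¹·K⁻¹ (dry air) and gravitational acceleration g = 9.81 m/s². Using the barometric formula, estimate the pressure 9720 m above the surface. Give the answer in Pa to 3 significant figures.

P ≈ 31300 Pa

Scale height: H = RT/g = 287.1 × 278.7 / 9.81 = 8156.4 m.
Barometric formula: P = P₀ exp(−z/H).
z/H = 9720.0/8156.4 = 1.1917; exp(−1.1917) = 0.30370.
P = 103000 × 0.30370 = 31281 Pa.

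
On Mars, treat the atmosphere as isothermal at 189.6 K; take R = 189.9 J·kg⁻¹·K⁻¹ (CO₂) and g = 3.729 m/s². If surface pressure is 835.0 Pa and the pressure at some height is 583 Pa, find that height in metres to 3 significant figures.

z ≈ 3470 m

Scale height: H = RT/g = 189.9 × 189.6 / 3.729 = 9655.4 m.
Invert the barometric formula: z = H ln(P₀/P).
P₀/P = 835.0/583 = 1.4322; ln(1.4322) = 0.35921.
z = 9655.4 × 0.35921 = 3468.3 m.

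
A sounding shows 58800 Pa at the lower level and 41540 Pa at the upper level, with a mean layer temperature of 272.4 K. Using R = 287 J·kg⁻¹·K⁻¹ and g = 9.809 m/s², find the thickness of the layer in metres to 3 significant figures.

Δz ≈ 2770 m

Hypsometric equation: Δz = (R T̄/g) ln(P₁/P₂).
R T̄/g = 287 × 272.4 / 9.809 = 7970.1 m.
ln(58800/41540) = ln(1.4155) = 0.34748.
Δz = 7970.1 × 0.34748 = 2769.5 m.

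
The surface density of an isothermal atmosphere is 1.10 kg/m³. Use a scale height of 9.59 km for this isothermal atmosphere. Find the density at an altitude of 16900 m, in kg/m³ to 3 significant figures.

ρ ≈ 0.189 kg/m³

In an isothermal atmosphere, density decays like pressure: ρ = ρ₀ exp(−z/H).
z/H = 16900/9590.0 = 1.7623; exp(−1.7623) = 0.17165.
ρ = 1.10 × 0.17165 = 0.18882 kg/m³.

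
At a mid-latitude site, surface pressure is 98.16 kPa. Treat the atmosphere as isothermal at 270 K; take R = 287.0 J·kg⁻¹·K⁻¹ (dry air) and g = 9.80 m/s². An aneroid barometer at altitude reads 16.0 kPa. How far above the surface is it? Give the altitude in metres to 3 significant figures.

z ≈ 14300 m

Scale height: H = RT/g = 287.0 × 270 / 9.80 = 7907.1 m.
Invert the barometric formula: z = H ln(P₀/P).
P₀/P = 98.16/16.0 = 6.1350; ln(6.1350) = 1.8140.
z = 7907.1 × 1.8140 = 14343 m.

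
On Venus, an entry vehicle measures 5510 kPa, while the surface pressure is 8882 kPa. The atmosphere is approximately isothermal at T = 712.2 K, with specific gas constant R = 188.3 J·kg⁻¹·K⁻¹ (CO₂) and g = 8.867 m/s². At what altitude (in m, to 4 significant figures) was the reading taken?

z ≈ 7221 m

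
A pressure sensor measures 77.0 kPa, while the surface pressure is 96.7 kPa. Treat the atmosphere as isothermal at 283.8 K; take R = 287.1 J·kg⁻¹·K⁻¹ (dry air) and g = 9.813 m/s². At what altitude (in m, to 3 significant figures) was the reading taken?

z ≈ 1890 m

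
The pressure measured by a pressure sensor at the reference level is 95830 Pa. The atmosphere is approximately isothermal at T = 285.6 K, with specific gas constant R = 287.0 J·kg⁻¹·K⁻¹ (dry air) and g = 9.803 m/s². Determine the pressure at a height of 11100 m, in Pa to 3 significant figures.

Scale height: H = RT/g = 287.0 × 285.6 / 9.803 = 8361.4 m.
Barometric formula: P = P₀ exp(−z/H).
z/H = 11100/8361.4 = 1.3275; exp(−1.3275) = 0.26514.
P = 95830 × 0.26514 = 25408 Pa.

P ≈ 25400 Pa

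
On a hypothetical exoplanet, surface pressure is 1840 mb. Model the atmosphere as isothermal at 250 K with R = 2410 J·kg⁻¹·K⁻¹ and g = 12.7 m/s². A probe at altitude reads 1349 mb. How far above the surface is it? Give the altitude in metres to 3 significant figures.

z ≈ 14700 m

Scale height: H = RT/g = 2410 × 250 / 12.7 = 47441 m.
Invert the barometric formula: z = H ln(P₀/P).
P₀/P = 1840/1349 = 1.3640; ln(1.3640) = 0.31042.
z = 47441 × 0.31042 = 14727 m.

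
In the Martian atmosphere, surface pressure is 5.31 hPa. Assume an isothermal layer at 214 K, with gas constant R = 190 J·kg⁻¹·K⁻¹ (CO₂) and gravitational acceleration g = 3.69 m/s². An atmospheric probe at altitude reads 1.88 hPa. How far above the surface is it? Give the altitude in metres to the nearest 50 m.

z ≈ 11450 m

Scale height: H = RT/g = 190 × 214 / 3.69 = 11019 m.
Invert the barometric formula: z = H ln(P₀/P).
P₀/P = 5.31/1.88 = 2.8245; ln(2.8245) = 1.0383.
z = 11019 × 1.0383 = 11441 m.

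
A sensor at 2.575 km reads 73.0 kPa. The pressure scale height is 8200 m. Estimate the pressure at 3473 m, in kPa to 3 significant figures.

P ≈ 65.4 kPa

Between two levels, P₂ = P₁ exp(−Δz/H) with Δz = z₂ − z₁.
Δz = 3473.0 − 2575.0 = 898.00 m; Δz/H = 898.00/8200.0 = 0.10951.
P₂ = 73.0 × exp(−0.10951) = 73.0 × 0.89627 = 65.428 kPa.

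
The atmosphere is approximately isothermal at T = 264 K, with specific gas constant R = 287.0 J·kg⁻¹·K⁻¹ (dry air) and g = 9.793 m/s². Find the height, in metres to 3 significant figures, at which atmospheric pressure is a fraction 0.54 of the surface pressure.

Scale height: H = RT/g = 287.0 × 264 / 9.793 = 7737.0 m.
Set P/P₀ = exp(−z/H) = 0.54, so z = −H ln(0.54).
−ln(0.54) = 0.61619; z = 7737.0 × 0.61619 = 4767.5 m.

z ≈ 4770 m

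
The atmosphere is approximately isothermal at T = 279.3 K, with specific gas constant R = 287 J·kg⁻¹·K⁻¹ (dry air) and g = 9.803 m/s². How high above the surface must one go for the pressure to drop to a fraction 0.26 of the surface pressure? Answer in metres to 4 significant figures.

Scale height: H = RT/g = 287 × 279.3 / 9.803 = 8177.0 m.
Set P/P₀ = exp(−z/H) = 0.26, so z = −H ln(0.26).
−ln(0.26) = 1.3471; z = 8177.0 × 1.3471 = 11015 m.

z ≈ 11020 m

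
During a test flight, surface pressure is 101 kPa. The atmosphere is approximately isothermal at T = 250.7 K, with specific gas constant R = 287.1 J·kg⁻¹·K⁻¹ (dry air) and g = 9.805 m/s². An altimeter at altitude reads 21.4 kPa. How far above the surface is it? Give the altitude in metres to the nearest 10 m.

z ≈ 11390 m

Scale height: H = RT/g = 287.1 × 250.7 / 9.805 = 7340.7 m.
Invert the barometric formula: z = H ln(P₀/P).
P₀/P = 101/21.4 = 4.7196; ln(4.7196) = 1.5517.
z = 7340.7 × 1.5517 = 11391 m.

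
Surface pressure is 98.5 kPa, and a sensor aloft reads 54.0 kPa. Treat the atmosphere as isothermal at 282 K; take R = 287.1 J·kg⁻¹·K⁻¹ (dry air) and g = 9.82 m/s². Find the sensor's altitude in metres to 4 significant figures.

z ≈ 4956 m

Scale height: H = RT/g = 287.1 × 282 / 9.82 = 8244.6 m.
Invert the barometric formula: z = H ln(P₀/P).
P₀/P = 98.5/54.0 = 1.8241; ln(1.8241) = 0.60109.
z = 8244.6 × 0.60109 = 4955.7 m.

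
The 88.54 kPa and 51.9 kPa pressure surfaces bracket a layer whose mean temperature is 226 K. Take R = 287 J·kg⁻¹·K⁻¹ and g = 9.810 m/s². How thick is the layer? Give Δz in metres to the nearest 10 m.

Δz ≈ 3530 m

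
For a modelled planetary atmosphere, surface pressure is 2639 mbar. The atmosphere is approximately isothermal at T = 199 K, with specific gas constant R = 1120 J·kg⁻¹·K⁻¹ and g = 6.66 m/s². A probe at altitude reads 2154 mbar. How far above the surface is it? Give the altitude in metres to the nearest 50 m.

Scale height: H = RT/g = 1120 × 199 / 6.66 = 33465 m.
Invert the barometric formula: z = H ln(P₀/P).
P₀/P = 2639/2154 = 1.2252; ln(1.2252) = 0.20310.
z = 33465 × 0.20310 = 6796.7 m.

z ≈ 6800 m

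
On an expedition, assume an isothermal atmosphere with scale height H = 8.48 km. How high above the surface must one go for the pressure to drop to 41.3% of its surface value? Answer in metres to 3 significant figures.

z ≈ 7500 m

Set P/P₀ = exp(−z/H) = 0.413, so z = −H ln(0.413).
−ln(0.413) = 0.88431; z = 8480.0 × 0.88431 = 7498.9 m.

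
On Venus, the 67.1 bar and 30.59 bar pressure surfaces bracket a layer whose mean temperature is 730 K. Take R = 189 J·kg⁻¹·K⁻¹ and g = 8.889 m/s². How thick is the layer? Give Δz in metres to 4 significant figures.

Hypsometric equation: Δz = (R T̄/g) ln(P₁/P₂).
R T̄/g = 189 × 730 / 8.889 = 15521 m.
ln(67.1/30.59) = ln(2.1935) = 0.78550.
Δz = 15521 × 0.78550 = 12192 m.

Δz ≈ 12190 m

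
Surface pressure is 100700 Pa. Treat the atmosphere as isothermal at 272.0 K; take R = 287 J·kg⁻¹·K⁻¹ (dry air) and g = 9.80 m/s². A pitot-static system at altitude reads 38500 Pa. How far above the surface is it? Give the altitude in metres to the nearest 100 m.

z ≈ 7700 m

Scale height: H = RT/g = 287 × 272.0 / 9.80 = 7965.7 m.
Invert the barometric formula: z = H ln(P₀/P).
P₀/P = 100700/38500 = 2.6156; ln(2.6156) = 0.96149.
z = 7965.7 × 0.96149 = 7658.9 m.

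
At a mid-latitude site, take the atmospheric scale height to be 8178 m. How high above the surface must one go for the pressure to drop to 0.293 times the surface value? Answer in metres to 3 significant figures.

z ≈ 10000 m

Set P/P₀ = exp(−z/H) = 0.293, so z = −H ln(0.293).
−ln(0.293) = 1.2276; z = 8178.0 × 1.2276 = 10039 m.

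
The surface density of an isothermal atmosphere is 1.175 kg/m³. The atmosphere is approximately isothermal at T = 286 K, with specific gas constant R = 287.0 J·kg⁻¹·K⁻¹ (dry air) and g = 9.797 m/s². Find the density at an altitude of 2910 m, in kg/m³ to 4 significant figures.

Scale height: H = RT/g = 287.0 × 286 / 9.797 = 8378.3 m.
In an isothermal atmosphere, density decays like pressure: ρ = ρ₀ exp(−z/H).
z/H = 2910.0/8378.3 = 0.34733; exp(−0.34733) = 0.70657.
ρ = 1.175 × 0.70657 = 0.83022 kg/m³.

ρ ≈ 0.8302 kg/m³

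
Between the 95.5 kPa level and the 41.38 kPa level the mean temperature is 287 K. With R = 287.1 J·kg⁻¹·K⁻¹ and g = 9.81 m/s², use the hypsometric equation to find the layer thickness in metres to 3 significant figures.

Hypsometric equation: Δz = (R T̄/g) ln(P₁/P₂).
R T̄/g = 287.1 × 287 / 9.81 = 8399.4 m.
ln(95.5/41.38) = ln(2.3079) = 0.83634.
Δz = 8399.4 × 0.83634 = 7024.8 m.

Δz ≈ 7020 m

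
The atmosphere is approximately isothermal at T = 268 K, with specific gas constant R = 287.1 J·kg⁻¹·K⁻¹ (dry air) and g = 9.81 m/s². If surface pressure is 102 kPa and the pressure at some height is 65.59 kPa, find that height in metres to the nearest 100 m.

z ≈ 3500 m

Scale height: H = RT/g = 287.1 × 268 / 9.81 = 7843.3 m.
Invert the barometric formula: z = H ln(P₀/P).
P₀/P = 102/65.59 = 1.5551; ln(1.5551) = 0.44154.
z = 7843.3 × 0.44154 = 3463.1 m.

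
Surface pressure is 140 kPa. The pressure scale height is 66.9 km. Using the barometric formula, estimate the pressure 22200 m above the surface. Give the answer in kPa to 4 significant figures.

Barometric formula: P = P₀ exp(−z/H).
z/H = 22200/66900 = 0.33184; exp(−0.33184) = 0.71760.
P = 140 × 0.71760 = 100.46 kPa.

P ≈ 100.5 kPa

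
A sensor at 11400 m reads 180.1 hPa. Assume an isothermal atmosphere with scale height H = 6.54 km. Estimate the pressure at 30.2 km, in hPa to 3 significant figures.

Between two levels, P₂ = P₁ exp(−Δz/H) with Δz = z₂ − z₁.
Δz = 30200 − 11400 = 18800 m; Δz/H = 18800/6540.0 = 2.8746.
P₂ = 180.1 × exp(−2.8746) = 180.1 × 0.056439 = 10.165 hPa.

P ≈ 10.2 hPa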